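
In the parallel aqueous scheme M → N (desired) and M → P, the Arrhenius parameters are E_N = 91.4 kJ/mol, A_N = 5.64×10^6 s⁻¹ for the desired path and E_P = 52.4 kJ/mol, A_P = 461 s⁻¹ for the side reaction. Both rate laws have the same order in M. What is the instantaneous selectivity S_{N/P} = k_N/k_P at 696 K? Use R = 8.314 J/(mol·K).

With equal orders, S_{N/P} = k_N/k_P = (A_N/A_P)·exp[(E_P−E_N)/(RT)].
(E_P−E_N)/(RT) = (52.4−91.4)×10³/(8.314×696) = -39000/5787 = -6.740.
k_N/k_P = (5.64×10^6/461)·exp(-6.740) = 12234 × 0.001183 = 14.5.
Since E_N > E_P, raising the temperature improves selectivity toward N.

14.5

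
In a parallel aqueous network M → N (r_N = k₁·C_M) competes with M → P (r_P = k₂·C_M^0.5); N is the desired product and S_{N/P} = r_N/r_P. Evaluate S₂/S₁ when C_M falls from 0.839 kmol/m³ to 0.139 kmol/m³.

0.407

S_{N/P} = (k₁/k₂)·C_M^0.5, so S₂/S₁ = (C_{M,2}/C_{M,1})^0.5.
= (0.139/0.839)^0.5 = (0.1657)^0.5 = 0.407.
Selectivity toward N falls as C_M falls — high-concentration operation is favoured.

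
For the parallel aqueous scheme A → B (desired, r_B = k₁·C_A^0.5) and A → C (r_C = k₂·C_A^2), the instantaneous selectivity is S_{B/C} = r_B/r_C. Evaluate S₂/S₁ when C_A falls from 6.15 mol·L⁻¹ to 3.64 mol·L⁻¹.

S_{B/C} = (k₁/k₂)·C_A^-1.5, so S₂/S₁ = (C_{A,2}/C_{A,1})^-1.5.
= (3.64/6.15)^(-1.5) = (0.5919)^(-1.5) = 2.20.

2.20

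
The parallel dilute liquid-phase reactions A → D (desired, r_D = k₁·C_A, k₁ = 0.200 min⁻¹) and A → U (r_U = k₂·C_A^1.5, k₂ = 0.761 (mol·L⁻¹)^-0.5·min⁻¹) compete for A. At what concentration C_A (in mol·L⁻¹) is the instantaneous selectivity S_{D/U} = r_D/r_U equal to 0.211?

S_{D/U} = (k₁/k₂)·C_A^-0.5 ⇒ C_A = (S·k₂/k₁)^(-2).
= (0.211×0.761/0.200)^(-2) = (0.8029)^(-2) = 1.55 mol·L⁻¹.

1.55 mol·L⁻¹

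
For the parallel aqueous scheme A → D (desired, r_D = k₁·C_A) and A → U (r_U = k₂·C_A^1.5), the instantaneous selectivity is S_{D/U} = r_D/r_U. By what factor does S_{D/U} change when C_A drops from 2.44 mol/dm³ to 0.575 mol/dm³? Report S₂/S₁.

S_{D/U} = (k₁/k₂)·C_A^-0.5, so S₂/S₁ = (C_{A,2}/C_{A,1})^-0.5.
= (0.575/2.44)^(-0.5) = (0.2357)^(-0.5) = 2.06.

2.06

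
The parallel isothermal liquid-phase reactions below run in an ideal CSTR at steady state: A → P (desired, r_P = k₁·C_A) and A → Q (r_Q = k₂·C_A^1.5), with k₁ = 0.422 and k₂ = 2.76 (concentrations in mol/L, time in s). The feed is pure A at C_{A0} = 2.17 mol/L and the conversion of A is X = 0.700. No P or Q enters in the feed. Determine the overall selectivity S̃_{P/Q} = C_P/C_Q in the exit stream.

0.190

Exit C_A = C_{A0}(1−X) = 2.17×0.300 = 0.6510 mol/L.
In a CSTR the entire volume is at exit conditions, so r_P = 0.422×0.6510 = 0.2747 and r_Q = 2.76×0.6510^1.5 = 1.450.
Overall selectivity = C_P/C_Q = r_Pτ/(r_Qτ) = r_P/r_Q = 0.190.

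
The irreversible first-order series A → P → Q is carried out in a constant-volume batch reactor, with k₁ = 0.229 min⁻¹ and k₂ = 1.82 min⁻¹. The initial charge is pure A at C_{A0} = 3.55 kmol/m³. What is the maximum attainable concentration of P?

At the optimum, C_{P,max}/C_{A0} = (k₁/k₂)^[k₂/(k₂−k₁)].
= (0.229/1.82)^(1.82/(1.82−0.229)) = (0.1258)^(1.144) = 0.09337.
C_{P,max} = 0.09337×3.55 = 0.331 kmol/m³.

0.331 kmol/m³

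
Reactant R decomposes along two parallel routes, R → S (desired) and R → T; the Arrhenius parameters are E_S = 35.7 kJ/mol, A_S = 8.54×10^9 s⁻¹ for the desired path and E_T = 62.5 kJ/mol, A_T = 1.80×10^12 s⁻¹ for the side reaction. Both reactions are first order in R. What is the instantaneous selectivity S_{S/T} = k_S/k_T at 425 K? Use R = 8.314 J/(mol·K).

k_S/k_T = (A_S/A_T)·exp[−(E_S−E_T)/(RT)] = (A_S/A_T)·exp[(E_T−E_S)/(RT)].
(E_T−E_S)/(RT) = (62.5−35.7)×10³/(8.314×425) = 26800/3533 = 7.585.
k_S/k_T = (8.54×10^9/1.80×10^12)·exp(7.585) = 0.004744 × 1968 = 9.34.
Since E_S < E_T, lowering the temperature improves selectivity toward S.

9.34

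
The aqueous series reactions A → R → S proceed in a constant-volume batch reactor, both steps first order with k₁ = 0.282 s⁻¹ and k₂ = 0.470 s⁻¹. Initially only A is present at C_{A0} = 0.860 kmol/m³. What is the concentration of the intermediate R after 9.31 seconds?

For first-order series with pure A initially, C_R(t) = k₁C_{A0}/(k₂−k₁)·(e^(−k₁t) − e^(−k₂t)).
e^(−k₁t) = e^(−0.282×9.31) = e^(−2.625) = 0.07241; e^(−k₂t) = e^(−4.376) = 0.01258.
C_R = 0.282×0.860/(0.470−0.282) × (0.07241−0.01258) = 1.290×0.05983 = 0.07718 kmol/m³.

0.0772 kmol/m³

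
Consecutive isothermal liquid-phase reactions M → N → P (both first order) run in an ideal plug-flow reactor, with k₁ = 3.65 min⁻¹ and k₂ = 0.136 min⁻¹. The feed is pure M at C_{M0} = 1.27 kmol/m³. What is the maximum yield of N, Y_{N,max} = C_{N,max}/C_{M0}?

For a first-order series the maximum intermediate yield is C_{N,max}/C_{M0} = (k₁/k₂)^[k₂/(k₂−k₁)].
= (3.65/0.136)^(0.136/(0.136−3.65)) = (26.84)^(-0.03870) = 0.8804.

0.880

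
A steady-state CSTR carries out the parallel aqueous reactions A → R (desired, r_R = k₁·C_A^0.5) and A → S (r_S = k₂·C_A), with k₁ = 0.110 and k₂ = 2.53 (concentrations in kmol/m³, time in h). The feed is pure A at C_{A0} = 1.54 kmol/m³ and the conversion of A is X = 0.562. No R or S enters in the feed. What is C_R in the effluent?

Exit C_A = C_{A0}(1−X) = 1.54×0.438 = 0.6745 kmol/m³.
In a CSTR the entire volume is at exit conditions, so r_R = 0.110×0.6745^0.5 = 0.09034 and r_S = 2.53×0.6745 = 1.707.
Fraction of consumed A going to R: r_R/(r_R+r_S) = 0.05028.
C_R = 0.05028·C_{A0}·X = 0.05028×1.54×0.562 = 0.0435 kmol/m³.

0.0435 kmol/m³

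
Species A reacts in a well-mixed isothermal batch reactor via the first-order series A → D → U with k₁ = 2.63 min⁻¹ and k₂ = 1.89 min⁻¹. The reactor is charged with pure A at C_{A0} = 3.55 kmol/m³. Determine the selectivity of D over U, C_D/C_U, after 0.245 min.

The intermediate concentration in a first-order A→B→C sequence is C_D = k₁C_{A0}(e^(−k₁t) − e^(−k₂t))/(k₂−k₁).
e^(−k₁t) = e^(−2.63×0.245) = e^(−0.6443) = 0.5250; e^(−k₂t) = e^(−0.4630) = 0.6294.
C_D = 2.63×3.55/(1.89−2.63) × (0.5250−0.6294) = (-12.62)×(-0.1044) = 1.317 kmol/m³.
C_A = C_{A0}e^(−k₁t) = 1.864 kmol/m³, so C_U = C_{A0}−C_A−C_D = 0.3696 kmol/m³; C_D/C_U = 3.56.

3.56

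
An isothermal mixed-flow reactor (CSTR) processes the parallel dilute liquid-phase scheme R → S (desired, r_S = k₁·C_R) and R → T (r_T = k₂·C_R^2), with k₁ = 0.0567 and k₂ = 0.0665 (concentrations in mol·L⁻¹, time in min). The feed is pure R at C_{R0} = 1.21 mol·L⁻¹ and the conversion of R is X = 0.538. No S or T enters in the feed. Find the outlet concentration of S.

0.393 mol·L⁻¹

Exit C_R = C_{R0}(1−X) = 1.21×0.462 = 0.5590 mol·L⁻¹.
Rates in a CSTR are evaluated at the outlet concentration: r_S = 0.0567×0.5590 = 0.03170, r_T = 0.0665×0.5590^2 = 0.02078.
Fraction of consumed R going to S: r_S/(r_S+r_T) = 0.6040.
C_S = 0.6040·C_{R0}·X = 0.6040×1.21×0.538 = 0.393 mol·L⁻¹.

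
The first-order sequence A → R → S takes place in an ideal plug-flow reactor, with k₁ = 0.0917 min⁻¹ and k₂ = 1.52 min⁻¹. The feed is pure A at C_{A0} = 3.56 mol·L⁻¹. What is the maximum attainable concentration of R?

At the optimum, C_{R,max}/C_{A0} = (k₁/k₂)^[k₂/(k₂−k₁)].
= (0.0917/1.52)^(1.52/(1.52−0.0917)) = (0.06033)^(1.064) = 0.05038.
C_{R,max} = 0.05038×3.56 = 0.179 mol·L⁻¹.

0.179 mol·L⁻¹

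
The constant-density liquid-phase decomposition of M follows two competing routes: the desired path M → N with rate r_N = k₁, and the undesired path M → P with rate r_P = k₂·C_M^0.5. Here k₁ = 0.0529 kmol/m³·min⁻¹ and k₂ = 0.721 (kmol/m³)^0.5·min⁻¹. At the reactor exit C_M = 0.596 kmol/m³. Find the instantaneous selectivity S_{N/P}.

0.0950

S_{N/P} = r_N/r_P = (k₁)/(k₂·C_M^0.5) = (k₁/k₂)·C_M^-0.5.
= (0.0529) / (0.721×0.5960^0.5) = 0.05290/0.5566 = 0.0950.
The undesired path is higher order in M, so low C_M (CSTR or dilute feed) favours N.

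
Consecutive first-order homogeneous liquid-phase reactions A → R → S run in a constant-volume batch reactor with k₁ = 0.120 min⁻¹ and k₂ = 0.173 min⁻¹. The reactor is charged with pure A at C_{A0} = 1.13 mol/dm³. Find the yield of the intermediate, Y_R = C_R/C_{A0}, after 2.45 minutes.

For first-order series with pure A initially, C_R(t) = k₁C_{A0}/(k₂−k₁)·(e^(−k₁t) − e^(−k₂t)).
e^(−k₁t) = e^(−0.120×2.45) = e^(−0.2940) = 0.7453; e^(−k₂t) = e^(−0.4239) = 0.6545.
C_R = 0.120×1.13/(0.173−0.120) × (0.7453−0.6545) = 2.558×0.09075 = 0.2322 mol/dm³.
Y_R = C_R/C_{A0} = 0.2322/1.13 = 0.205.

0.205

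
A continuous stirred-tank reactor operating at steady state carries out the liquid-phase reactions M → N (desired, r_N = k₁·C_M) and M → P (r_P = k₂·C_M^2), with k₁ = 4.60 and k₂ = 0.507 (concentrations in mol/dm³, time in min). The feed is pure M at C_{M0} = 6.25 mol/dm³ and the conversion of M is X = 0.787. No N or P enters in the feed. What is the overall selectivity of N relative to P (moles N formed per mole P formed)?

6.82

Exit C_M = C_{M0}(1−X) = 6.25×0.213 = 1.331 mol/dm³.
Rates in a CSTR are evaluated at the outlet concentration: r_N = 4.60×1.331 = 6.124, r_P = 0.507×1.331^2 = 0.8985.
Overall selectivity = C_N/C_P = r_Nτ/(r_Pτ) = r_N/r_P = 6.82.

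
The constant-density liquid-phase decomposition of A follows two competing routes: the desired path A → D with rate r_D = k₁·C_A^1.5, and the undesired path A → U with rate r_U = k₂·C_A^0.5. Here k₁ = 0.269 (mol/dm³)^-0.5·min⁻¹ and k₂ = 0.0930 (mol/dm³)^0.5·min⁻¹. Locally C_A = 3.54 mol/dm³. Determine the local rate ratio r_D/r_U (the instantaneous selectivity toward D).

10.2

S_{D/U} = r_D/r_U = (k₁·C_A^1.5)/(k₂·C_A^0.5) = (k₁/k₂)·C_A.
= (0.269×3.540^1.5) / (0.0930×3.540^0.5) = 1.792/0.1750 = 10.2.
Since the desired path is higher order in A, keeping C_A high (PFR or concentrated feed) favours D.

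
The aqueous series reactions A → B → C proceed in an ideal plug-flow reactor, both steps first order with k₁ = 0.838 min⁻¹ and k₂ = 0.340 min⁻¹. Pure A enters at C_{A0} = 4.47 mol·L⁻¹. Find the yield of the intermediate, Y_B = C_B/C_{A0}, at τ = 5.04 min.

0.279

The intermediate concentration in a first-order A→B→C sequence is C_B = k₁C_{A0}(e^(−k₁τ) − e^(−k₂τ))/(k₂−k₁).
e^(−k₁τ) = e^(−0.838×5.04) = e^(−4.224) = 0.01465; e^(−k₂τ) = e^(−1.714) = 0.1802.
C_B = 0.838×4.47/(0.340−0.838) × (0.01465−0.1802) = (-7.522)×(-0.1656) = 1.245 mol·L⁻¹.
Y_B = C_B/C_{A0} = 1.245/4.47 = 0.279.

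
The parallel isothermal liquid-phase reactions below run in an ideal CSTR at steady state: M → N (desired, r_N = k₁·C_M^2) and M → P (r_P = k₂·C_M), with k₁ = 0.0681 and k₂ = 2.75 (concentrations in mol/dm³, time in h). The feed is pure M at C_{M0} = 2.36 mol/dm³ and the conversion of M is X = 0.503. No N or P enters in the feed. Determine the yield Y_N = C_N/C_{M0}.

Exit C_M = C_{M0}(1−X) = 2.36×0.497 = 1.173 mol/dm³.
In a CSTR the entire volume is at exit conditions, so r_N = 0.0681×1.173^2 = 0.09369 and r_P = 2.75×1.173 = 3.226.
Fraction of consumed M going to N: r_N/(r_N+r_P) = 0.02823.
C_N = 0.02823·C_{M0}·X = 0.02823×2.36×0.503 = 0.0335 mol/dm³; Y_N = C_N/C_{M0} = 0.0142.

0.0142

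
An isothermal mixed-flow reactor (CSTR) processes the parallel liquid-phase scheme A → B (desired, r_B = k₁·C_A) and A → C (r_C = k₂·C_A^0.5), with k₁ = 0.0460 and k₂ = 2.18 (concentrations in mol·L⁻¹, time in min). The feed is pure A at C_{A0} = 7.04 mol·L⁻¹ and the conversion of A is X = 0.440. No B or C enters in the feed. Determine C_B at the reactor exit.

Exit C_A = C_{A0}(1−X) = 7.04×0.560 = 3.942 mol·L⁻¹.
In a CSTR the entire volume is at exit conditions, so r_B = 0.0460×3.942 = 0.1814 and r_C = 2.18×3.942^0.5 = 4.328.
Fraction of consumed A going to B: r_B/(r_B+r_C) = 0.04021.
C_B = 0.04021·C_{A0}·X = 0.04021×7.04×0.440 = 0.125 mol·L⁻¹.

0.125 mol·L⁻¹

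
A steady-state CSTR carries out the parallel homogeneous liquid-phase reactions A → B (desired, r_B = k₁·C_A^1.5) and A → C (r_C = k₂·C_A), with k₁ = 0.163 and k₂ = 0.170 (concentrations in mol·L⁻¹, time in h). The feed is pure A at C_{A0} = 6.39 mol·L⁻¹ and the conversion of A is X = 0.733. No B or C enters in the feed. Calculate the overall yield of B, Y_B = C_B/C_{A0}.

0.408

Exit C_A = C_{A0}(1−X) = 6.39×0.267 = 1.706 mol·L⁻¹.
Rates in a CSTR are evaluated at the outlet concentration: r_B = 0.163×1.706^1.5 = 0.3633, r_C = 0.170×1.706 = 0.2900.
Fraction of consumed A going to B: r_B/(r_B+r_C) = 0.5560.
C_B = 0.5560·C_{A0}·X = 0.5560×6.39×0.733 = 2.60 mol·L⁻¹; Y_B = C_B/C_{A0} = 0.408.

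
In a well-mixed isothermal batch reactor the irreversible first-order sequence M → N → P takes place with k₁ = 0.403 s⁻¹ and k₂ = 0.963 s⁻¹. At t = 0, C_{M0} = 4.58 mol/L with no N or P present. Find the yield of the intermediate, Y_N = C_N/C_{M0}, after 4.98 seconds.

For first-order series with pure M initially, C_N(t) = k₁C_{M0}/(k₂−k₁)·(e^(−k₁t) − e^(−k₂t)).
e^(−k₁t) = e^(−0.403×4.98) = e^(−2.007) = 0.1344; e^(−k₂t) = e^(−4.796) = 0.008265.
C_N = 0.403×4.58/(0.963−0.403) × (0.1344−0.008265) = 3.296×0.1261 = 0.4157 mol/L.
Y_N = C_N/C_{M0} = 0.4157/4.58 = 0.0908.

0.0908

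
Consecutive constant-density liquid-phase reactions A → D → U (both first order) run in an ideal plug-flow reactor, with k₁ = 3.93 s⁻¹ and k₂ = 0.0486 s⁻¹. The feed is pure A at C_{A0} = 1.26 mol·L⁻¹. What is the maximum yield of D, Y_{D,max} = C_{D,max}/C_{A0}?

Evaluating C_D at τ_opt = ln(k₂/k₁)/(k₂−k₁) gives C_{D,max}/C_{A0} = (k₁/k₂)^[k₂/(k₂−k₁)].
= (3.93/0.0486)^(0.0486/(0.0486−3.93)) = (80.86)^(-0.01252) = 0.9465.

0.946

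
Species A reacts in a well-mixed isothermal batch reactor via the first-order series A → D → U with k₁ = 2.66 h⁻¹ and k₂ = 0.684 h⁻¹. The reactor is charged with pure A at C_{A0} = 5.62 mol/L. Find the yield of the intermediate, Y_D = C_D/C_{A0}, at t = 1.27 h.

0.519

The intermediate concentration in a first-order A→B→C sequence is C_D = k₁C_{A0}(e^(−k₁t) − e^(−k₂t))/(k₂−k₁).
e^(−k₁t) = e^(−2.66×1.27) = e^(−3.378) = 0.03411; e^(−k₂t) = e^(−0.8687) = 0.4195.
C_D = 2.66×5.62/(0.684−2.66) × (0.03411−0.4195) = (-7.565)×(-0.3854) = 2.916 mol/L.
Y_D = C_D/C_{A0} = 2.916/5.62 = 0.519.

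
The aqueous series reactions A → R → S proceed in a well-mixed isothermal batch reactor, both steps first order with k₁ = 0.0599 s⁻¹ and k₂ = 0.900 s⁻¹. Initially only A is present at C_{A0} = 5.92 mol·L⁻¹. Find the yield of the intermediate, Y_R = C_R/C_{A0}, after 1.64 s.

For first-order series with pure A initially, C_R(t) = k₁C_{A0}/(k₂−k₁)·(e^(−k₁t) − e^(−k₂t)).
e^(−k₁t) = e^(−0.0599×1.64) = e^(−0.09824) = 0.9064; e^(−k₂t) = e^(−1.476) = 0.2286.
C_R = 0.0599×5.92/(0.900−0.0599) × (0.9064−0.2286) = 0.4221×0.6779 = 0.2861 mol·L⁻¹.
Y_R = C_R/C_{A0} = 0.2861/5.92 = 0.0483.

0.0483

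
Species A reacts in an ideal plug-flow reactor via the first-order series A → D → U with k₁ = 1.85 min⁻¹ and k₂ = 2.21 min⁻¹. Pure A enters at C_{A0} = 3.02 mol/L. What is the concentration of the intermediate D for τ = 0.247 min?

0.836 mol/L

Solving the coupled first-order balances gives C_D(τ) = [k₁/(k₂−k₁)]·C_{A0}·(e^(−k₁τ) − e^(−k₂τ)).
e^(−k₁τ) = e^(−1.85×0.247) = e^(−0.4570) = 0.6332; e^(−k₂τ) = e^(−0.5459) = 0.5793.
C_D = 1.85×3.02/(2.21−1.85) × (0.6332−0.5793) = 15.52×0.05387 = 0.8361 mol/L.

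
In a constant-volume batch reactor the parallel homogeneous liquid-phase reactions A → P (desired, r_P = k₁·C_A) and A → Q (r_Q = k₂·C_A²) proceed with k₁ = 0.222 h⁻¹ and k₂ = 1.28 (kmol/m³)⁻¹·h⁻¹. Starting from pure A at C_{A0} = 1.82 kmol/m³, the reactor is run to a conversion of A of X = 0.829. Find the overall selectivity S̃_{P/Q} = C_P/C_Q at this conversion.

C_A = C_{A0}(1−X) = 0.3112 kmol/m³.
Along a PFR/batch, dC_P/dC_A = −r_P/(r_P+r_Q) = −k₁/(k₁+k₂·C_A).
Integrating from C_{A0} to C_A: C_P = (0.222/1.28)·ln[(0.222+1.28·1.82)/(0.222+1.28·0.311)] = 0.1734·ln(2.552/0.6204) = 0.2453 kmol/m³.
C_Q = (C_{A0}−C_A)−C_P = 1.264 kmol/m³; S̃_{P/Q} = 0.2453/1.264 = 0.194.

0.194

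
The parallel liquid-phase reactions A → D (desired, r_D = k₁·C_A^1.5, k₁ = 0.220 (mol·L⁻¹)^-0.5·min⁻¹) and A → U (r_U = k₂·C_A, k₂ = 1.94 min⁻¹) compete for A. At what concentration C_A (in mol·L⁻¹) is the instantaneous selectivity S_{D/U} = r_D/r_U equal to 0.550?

S_{D/U} = (k₁/k₂)·C_A^0.5 ⇒ C_A = (S·k₂/k₁)^(2).
= (0.550×1.94/0.220)^(2) = (4.850)^(2) = 23.5 mol·L⁻¹.

23.5 mol·L⁻¹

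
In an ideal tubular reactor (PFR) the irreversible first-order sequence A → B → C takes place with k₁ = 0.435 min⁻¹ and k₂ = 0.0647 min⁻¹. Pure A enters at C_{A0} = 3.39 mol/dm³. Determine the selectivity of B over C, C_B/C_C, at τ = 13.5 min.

0.955

Solving the coupled first-order balances gives C_B(τ) = [k₁/(k₂−k₁)]·C_{A0}·(e^(−k₁τ) − e^(−k₂τ)).
e^(−k₁τ) = e^(−0.435×13.5) = e^(−5.872) = 0.002816; e^(−k₂τ) = e^(−0.8734) = 0.4175.
C_B = 0.435×3.39/(0.0647−0.435) × (0.002816−0.4175) = (-3.982)×(-0.4147) = 1.651 mol/dm³.
C_A = C_{A0}e^(−k₁τ) = 0.009546 mol/dm³, so C_C = C_{A0}−C_A−C_B = 1.729 mol/dm³; C_B/C_C = 0.955.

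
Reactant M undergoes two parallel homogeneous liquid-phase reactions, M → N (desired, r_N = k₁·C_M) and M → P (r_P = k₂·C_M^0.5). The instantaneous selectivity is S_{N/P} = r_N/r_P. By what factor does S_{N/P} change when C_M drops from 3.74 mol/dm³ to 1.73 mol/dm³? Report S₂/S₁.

S_{N/P} = (k₁/k₂)·C_M^0.5, so S₂/S₁ = (C_{M,2}/C_{M,1})^0.5.
= (1.73/3.74)^0.5 = (0.4626)^0.5 = 0.680.

0.680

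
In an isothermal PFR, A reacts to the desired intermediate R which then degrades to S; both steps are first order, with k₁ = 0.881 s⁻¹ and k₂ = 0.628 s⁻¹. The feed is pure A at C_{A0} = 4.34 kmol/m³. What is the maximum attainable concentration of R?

For a first-order series the maximum intermediate yield is C_{R,max}/C_{A0} = (k₁/k₂)^[k₂/(k₂−k₁)].
= (0.881/0.628)^(0.628/(0.628−0.881)) = (1.403)^(-2.482) = 0.4316.
C_{R,max} = 0.4316×4.34 = 1.87 kmol/m³.

1.87 kmol/m³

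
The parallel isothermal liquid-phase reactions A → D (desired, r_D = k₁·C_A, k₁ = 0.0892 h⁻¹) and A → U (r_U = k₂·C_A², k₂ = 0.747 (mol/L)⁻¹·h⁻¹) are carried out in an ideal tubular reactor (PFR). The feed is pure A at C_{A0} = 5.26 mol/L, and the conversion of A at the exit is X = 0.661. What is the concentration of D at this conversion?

C_A = C_{A0}(1−X) = 1.783 mol/L.
Along a PFR/batch, dC_D/dC_A = −r_D/(r_D+r_U) = −k₁/(k₁+k₂·C_A).
Integrating from C_{A0} to C_A: C_D = (0.0892/0.747)·ln[(0.0892+0.747·5.26)/(0.0892+0.747·1.78)] = 0.1194·ln(4.018/1.421) = 0.1241 mol/L.

0.124 mol/L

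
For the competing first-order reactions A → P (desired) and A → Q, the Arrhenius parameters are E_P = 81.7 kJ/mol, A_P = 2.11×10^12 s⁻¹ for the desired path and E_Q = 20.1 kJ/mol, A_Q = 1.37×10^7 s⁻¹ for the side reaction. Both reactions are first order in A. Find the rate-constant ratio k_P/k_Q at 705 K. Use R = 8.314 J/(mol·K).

4.20

k_P/k_Q = (A_P/A_Q)·exp[−(E_P−E_Q)/(RT)] = (A_P/A_Q)·exp[(E_Q−E_P)/(RT)].
(E_Q−E_P)/(RT) = (20.1−81.7)×10³/(8.314×705) = -61600/5861 = -10.51.
k_P/k_Q = (2.11×10^12/1.37×10^7)·exp(-10.51) = 1.540×10^5 × 2.728×10^-5 = 4.20.
Since E_P > E_Q, raising the temperature improves selectivity toward P.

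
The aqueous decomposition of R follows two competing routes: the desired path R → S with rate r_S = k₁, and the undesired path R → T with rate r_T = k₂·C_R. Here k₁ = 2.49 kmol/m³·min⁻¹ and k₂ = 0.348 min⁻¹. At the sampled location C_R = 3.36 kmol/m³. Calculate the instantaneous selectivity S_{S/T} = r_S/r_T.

S_{S/T} = r_S/r_T = (k₁)/(k₂·C_R) = (k₁/k₂)·C_R⁻¹.
= (2.49) / (0.348×3.360) = 2.490/1.169 = 2.13.
The undesired path is higher order in R, so low C_R (CSTR or dilute feed) favours S.

2.13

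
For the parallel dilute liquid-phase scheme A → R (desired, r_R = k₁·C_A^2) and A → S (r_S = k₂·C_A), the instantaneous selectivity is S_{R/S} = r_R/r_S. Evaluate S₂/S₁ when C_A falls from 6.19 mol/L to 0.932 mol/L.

0.151

S_{R/S} = (k₁/k₂)·C_A, so S₂/S₁ = (C_{A,2}/C_{A,1}).
= 0.932/6.19 = 0.151.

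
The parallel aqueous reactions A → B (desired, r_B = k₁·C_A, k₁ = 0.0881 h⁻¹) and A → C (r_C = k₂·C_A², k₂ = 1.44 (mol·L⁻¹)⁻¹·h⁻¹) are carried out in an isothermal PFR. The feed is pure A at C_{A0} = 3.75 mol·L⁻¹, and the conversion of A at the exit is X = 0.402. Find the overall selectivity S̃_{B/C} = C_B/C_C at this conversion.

C_A = C_{A0}(1−X) = 2.242 mol·L⁻¹.
Along a PFR/batch, dC_B/dC_A = −r_B/(r_B+r_C) = −k₁/(k₁+k₂·C_A).
Integrating from C_{A0} to C_A: C_B = (0.0881/1.44)·ln[(0.0881+1.44·3.75)/(0.0881+1.44·2.24)] = 0.06118·ln(5.488/3.317) = 0.03080 mol·L⁻¹.
C_C = (C_{A0}−C_A)−C_B = 1.477 mol·L⁻¹; S̃_{B/C} = 0.03080/1.477 = 0.0209.

0.0209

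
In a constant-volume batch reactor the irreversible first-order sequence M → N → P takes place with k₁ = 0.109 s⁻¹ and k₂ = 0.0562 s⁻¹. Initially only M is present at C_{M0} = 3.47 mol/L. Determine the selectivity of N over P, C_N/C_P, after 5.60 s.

5.42

Solving the coupled first-order balances gives C_N(t) = [k₁/(k₂−k₁)]·C_{M0}·(e^(−k₁t) − e^(−k₂t)).
e^(−k₁t) = e^(−0.109×5.60) = e^(−0.6104) = 0.5431; e^(−k₂t) = e^(−0.3147) = 0.7300.
C_N = 0.109×3.47/(0.0562−0.109) × (0.5431−0.7300) = (-7.163)×(-0.1869) = 1.339 mol/L.
C_M = C_{M0}e^(−k₁t) = 1.885 mol/L, so C_P = C_{M0}−C_M−C_N = 0.2468 mol/L; C_N/C_P = 5.42.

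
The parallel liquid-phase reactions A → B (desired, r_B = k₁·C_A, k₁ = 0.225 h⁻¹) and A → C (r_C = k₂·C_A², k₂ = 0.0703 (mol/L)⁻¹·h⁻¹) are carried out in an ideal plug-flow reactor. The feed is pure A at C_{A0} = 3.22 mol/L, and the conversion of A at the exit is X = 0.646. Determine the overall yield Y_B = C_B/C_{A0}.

C_A = C_{A0}(1−X) = 1.140 mol/L.
Along a PFR/batch, dC_B/dC_A = −r_B/(r_B+r_C) = −k₁/(k₁+k₂·C_A).
Integrating from C_{A0} to C_A: C_B = (0.225/0.0703)·ln[(0.225+0.0703·3.22)/(0.225+0.0703·1.14)] = 3.201·ln(0.4514/0.3051) = 1.253 mol/L.
Y_B = C_B/C_{A0} = 1.253/3.22 = 0.389.

0.389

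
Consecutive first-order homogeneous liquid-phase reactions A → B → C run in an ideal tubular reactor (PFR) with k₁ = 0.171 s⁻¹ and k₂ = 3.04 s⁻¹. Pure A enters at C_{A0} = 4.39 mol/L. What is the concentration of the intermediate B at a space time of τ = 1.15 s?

0.207 mol/L

Solving the coupled first-order balances gives C_B(τ) = [k₁/(k₂−k₁)]·C_{A0}·(e^(−k₁τ) − e^(−k₂τ)).
e^(−k₁τ) = e^(−0.171×1.15) = e^(−0.1966) = 0.8215; e^(−k₂τ) = e^(−3.496) = 0.03032.
C_B = 0.171×4.39/(3.04−0.171) × (0.8215−0.03032) = 0.2617×0.7912 = 0.2070 mol/L.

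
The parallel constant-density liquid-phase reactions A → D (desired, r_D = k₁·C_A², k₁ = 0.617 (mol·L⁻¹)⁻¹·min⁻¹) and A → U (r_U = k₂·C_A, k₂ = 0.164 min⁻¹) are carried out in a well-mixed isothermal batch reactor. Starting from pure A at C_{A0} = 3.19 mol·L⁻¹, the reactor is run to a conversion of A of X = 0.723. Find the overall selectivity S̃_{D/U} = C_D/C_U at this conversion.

6.88

C_A = C_{A0}(1−X) = 0.8836 mol·L⁻¹.
Along a PFR/batch, dC_U/dC_A = −r_U/(r_D+r_U) = −k₂/(k₂+k₁·C_A).
Integrating from C_{A0} to C_A: C_U = (0.164/0.617)·ln[(0.164+0.617·3.19)/(0.164+0.617·0.884)] = 0.2658·ln(2.132/0.7092) = 0.2926 mol·L⁻¹.
Then C_D = (C_{A0}−C_A) − C_U = 2.306 − 0.2926 = 2.014 mol·L⁻¹.
S̃_{D/U} = C_D/C_U = 2.014/0.2926 = 6.88.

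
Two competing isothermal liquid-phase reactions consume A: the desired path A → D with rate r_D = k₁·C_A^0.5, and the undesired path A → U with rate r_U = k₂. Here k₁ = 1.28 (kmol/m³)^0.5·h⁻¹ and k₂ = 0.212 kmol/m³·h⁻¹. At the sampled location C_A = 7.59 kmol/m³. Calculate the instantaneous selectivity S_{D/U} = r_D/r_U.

S_{D/U} = r_D/r_U = (k₁·C_A^0.5)/(k₂) = (k₁/k₂)·C_A^0.5.
= (1.28×7.590^0.5) / (0.212) = 3.526/0.2120 = 16.6.
Since the desired path is higher order in A, keeping C_A high (PFR or concentrated feed) favours D.

16.6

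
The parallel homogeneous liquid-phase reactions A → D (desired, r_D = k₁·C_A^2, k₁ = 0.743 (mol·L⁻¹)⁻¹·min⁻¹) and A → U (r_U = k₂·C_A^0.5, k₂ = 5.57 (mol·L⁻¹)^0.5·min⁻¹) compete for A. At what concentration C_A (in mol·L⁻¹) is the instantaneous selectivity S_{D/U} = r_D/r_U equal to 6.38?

13.2 mol·L⁻¹

S_{D/U} = (k₁/k₂)·C_A^1.5 ⇒ C_A = (S·k₂/k₁)^(1/1.5).
= (6.38×5.57/0.743)^(0.6667) = (47.83)^(0.6667) = 13.2 mol·L⁻¹.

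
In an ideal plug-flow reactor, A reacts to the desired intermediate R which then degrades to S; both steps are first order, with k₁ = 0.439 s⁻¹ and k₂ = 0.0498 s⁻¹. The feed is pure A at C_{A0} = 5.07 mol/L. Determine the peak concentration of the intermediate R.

3.84 mol/L

For a first-order series the maximum intermediate yield is C_{R,max}/C_{A0} = (k₁/k₂)^[k₂/(k₂−k₁)].
= (0.439/0.0498)^(0.0498/(0.0498−0.439)) = (8.815)^(-0.1280) = 0.7569.
C_{R,max} = 0.7569×5.07 = 3.84 mol/L.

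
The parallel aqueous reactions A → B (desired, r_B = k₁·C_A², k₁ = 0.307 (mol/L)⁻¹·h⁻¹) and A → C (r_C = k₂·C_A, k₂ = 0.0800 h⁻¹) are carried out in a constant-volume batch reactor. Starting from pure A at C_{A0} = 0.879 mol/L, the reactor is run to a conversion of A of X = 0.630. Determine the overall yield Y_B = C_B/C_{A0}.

0.433

C_A = C_{A0}(1−X) = 0.3252 mol/L.
Along a PFR/batch, dC_C/dC_A = −r_C/(r_B+r_C) = −k₂/(k₂+k₁·C_A).
Integrating from C_{A0} to C_A: C_C = (0.0800/0.307)·ln[(0.0800+0.307·0.879)/(0.0800+0.307·0.325)] = 0.2606·ln(0.3499/0.1798) = 0.1734 mol/L.
Then C_B = (C_{A0}−C_A) − C_C = 0.5538 − 0.1734 = 0.3804 mol/L.
Y_B = C_B/C_{A0} = 0.3804/0.879 = 0.433.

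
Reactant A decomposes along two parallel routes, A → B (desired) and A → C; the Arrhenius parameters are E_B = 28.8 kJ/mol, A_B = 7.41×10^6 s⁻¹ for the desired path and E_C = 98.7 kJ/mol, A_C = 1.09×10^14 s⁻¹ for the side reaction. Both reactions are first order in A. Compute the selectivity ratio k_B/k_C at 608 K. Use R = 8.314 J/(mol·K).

0.0688

Since both paths have the same order in A, the concentration cancels and S_{B/C} = k_B/k_C = (A_B/A_C)·exp[(E_C−E_B)/(RT)].
(E_C−E_B)/(RT) = (98.7−28.8)×10³/(8.314×608) = 69900/5055 = 13.83.
k_B/k_C = (7.41×10^6/1.09×10^14)·exp(13.83) = 6.798×10^-8 × 1.013×10^6 = 0.0688.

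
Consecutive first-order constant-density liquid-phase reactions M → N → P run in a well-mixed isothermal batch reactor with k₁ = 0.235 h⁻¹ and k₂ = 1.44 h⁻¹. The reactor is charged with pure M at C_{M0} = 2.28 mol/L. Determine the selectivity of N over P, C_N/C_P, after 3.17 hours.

Solving the coupled first-order balances gives C_N(t) = [k₁/(k₂−k₁)]·C_{M0}·(e^(−k₁t) − e^(−k₂t)).
e^(−k₁t) = e^(−0.235×3.17) = e^(−0.7449) = 0.4748; e^(−k₂t) = e^(−4.565) = 0.01041.
C_N = 0.235×2.28/(1.44−0.235) × (0.4748−0.01041) = 0.4446×0.4643 = 0.2065 mol/L.
C_M = C_{M0}e^(−k₁t) = 1.082 mol/L, so C_P = C_{M0}−C_M−C_N = 0.9911 mol/L; C_N/C_P = 0.208.

0.208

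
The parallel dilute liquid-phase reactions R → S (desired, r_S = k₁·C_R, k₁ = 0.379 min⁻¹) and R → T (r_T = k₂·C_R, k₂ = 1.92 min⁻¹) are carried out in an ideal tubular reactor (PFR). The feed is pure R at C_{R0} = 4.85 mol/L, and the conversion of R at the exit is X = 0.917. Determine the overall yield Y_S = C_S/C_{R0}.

C_R = C_{R0}(1−X) = 0.4025 mol/L.
Both paths are first order in R, so the instantaneous fraction to S is constant: dC_S/d(−C_R) = k₁/(k₁+k₂) = 0.1649.
C_S = 0.1649·(C_{R0}−C_R) = 0.1649×4.447 = 0.733 mol/L.
Y_S = C_S/C_{R0} = 0.7332/4.85 = 0.151.

0.151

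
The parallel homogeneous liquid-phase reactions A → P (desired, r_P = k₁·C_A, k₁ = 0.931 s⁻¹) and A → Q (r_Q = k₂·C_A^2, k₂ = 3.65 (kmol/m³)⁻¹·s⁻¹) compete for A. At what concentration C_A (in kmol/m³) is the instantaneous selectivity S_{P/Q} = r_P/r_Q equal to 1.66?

0.154 kmol/m³

S_{P/Q} = (k₁/k₂)·C_A⁻¹ ⇒ C_A = (S·k₂/k₁)^(-1).
= (1.66×3.65/0.931)^(-1) = (6.508)^(-1) = 0.154 kmol/m³.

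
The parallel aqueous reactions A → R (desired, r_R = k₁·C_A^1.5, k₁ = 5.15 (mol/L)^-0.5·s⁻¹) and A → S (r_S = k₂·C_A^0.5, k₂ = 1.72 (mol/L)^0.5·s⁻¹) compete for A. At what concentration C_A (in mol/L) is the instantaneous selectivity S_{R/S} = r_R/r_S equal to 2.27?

0.758 mol/L

S_{R/S} = (k₁/k₂)·C_A ⇒ C_A = S·k₂/k₁.
= 2.27×1.72/5.15 = 0.758 mol/L.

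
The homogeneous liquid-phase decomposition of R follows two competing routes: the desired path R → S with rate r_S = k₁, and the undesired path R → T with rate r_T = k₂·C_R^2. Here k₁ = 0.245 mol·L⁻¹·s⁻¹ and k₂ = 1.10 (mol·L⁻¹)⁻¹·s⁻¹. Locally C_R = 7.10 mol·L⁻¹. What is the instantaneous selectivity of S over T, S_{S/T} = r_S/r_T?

0.00442

S_{S/T} = r_S/r_T = (k₁)/(k₂·C_R^2) = (k₁/k₂)·C_R^-2.
= (0.245) / (1.10×7.100^2) = 0.2450/55.45 = 0.00442.
The undesired path is higher order in R, so low C_R (CSTR or dilute feed) favours S.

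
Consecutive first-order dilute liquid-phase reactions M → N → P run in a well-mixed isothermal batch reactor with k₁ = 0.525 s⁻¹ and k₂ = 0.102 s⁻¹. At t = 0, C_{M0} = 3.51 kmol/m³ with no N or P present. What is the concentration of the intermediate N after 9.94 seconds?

Solving the coupled first-order balances gives C_N(t) = [k₁/(k₂−k₁)]·C_{M0}·(e^(−k₁t) − e^(−k₂t)).
e^(−k₁t) = e^(−0.525×9.94) = e^(−5.218) = 0.005415; e^(−k₂t) = e^(−1.014) = 0.3628.
C_N = 0.525×3.51/(0.102−0.525) × (0.005415−0.3628) = (-4.356)×(-0.3574) = 1.557 kmol/m³.

1.56 kmol/m³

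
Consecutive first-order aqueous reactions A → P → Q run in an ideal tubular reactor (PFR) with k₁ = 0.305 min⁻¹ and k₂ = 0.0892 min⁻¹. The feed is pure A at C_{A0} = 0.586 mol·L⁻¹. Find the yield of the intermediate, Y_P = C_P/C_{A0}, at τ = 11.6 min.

For first-order series with pure A initially, C_P(τ) = k₁C_{A0}/(k₂−k₁)·(e^(−k₁τ) − e^(−k₂τ)).
e^(−k₁τ) = e^(−0.305×11.6) = e^(−3.538) = 0.02907; e^(−k₂τ) = e^(−1.035) = 0.3553.
C_P = 0.305×0.586/(0.0892−0.305) × (0.02907−0.3553) = (-0.8282)×(-0.3263) = 0.2702 mol·L⁻¹.
Y_P = C_P/C_{A0} = 0.2702/0.586 = 0.461.

0.461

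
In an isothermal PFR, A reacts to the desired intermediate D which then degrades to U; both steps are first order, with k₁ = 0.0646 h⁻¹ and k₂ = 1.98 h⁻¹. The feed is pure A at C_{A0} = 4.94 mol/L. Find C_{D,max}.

0.144 mol/L

For a first-order series the maximum intermediate yield is C_{D,max}/C_{A0} = (k₁/k₂)^[k₂/(k₂−k₁)].
= (0.0646/1.98)^(1.98/(1.98−0.0646)) = (0.03263)^(1.034) = 0.02907.
C_{D,max} = 0.02907×4.94 = 0.144 mol/L.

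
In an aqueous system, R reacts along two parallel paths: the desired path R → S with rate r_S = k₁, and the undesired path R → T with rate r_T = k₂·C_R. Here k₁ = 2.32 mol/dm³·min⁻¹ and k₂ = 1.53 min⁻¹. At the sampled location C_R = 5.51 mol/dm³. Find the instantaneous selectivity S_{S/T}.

0.275

S_{S/T} = r_S/r_T = (k₁)/(k₂·C_R) = (k₁/k₂)·C_R⁻¹.
= (2.32) / (1.53×5.510) = 2.320/8.430 = 0.275.
The undesired path is higher order in R, so low C_R (CSTR or dilute feed) favours S.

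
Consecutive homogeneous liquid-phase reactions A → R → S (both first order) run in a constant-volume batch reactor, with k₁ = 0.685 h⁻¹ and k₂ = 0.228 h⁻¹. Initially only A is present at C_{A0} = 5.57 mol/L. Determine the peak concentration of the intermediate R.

3.22 mol/L

Evaluating C_R at t_opt = ln(k₂/k₁)/(k₂−k₁) gives C_{R,max}/C_{A0} = (k₁/k₂)^[k₂/(k₂−k₁)].
= (0.685/0.228)^(0.228/(0.228−0.685)) = (3.004)^(-0.4989) = 0.5776.
C_{R,max} = 0.5776×5.57 = 3.22 mol/L.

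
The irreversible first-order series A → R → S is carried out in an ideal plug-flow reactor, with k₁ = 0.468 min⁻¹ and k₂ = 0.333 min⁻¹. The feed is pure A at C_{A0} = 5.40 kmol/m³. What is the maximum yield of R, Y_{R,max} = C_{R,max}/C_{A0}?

For a first-order series the maximum intermediate yield is C_{R,max}/C_{A0} = (k₁/k₂)^[k₂/(k₂−k₁)].
= (0.468/0.333)^(0.333/(0.333−0.468)) = (1.405)^(-2.467) = 0.4319.

0.432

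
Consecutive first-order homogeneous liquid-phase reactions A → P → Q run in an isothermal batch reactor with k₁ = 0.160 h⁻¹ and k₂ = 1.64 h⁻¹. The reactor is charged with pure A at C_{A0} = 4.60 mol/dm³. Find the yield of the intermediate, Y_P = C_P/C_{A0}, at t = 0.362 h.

0.0423

For first-order series with pure A initially, C_P(t) = k₁C_{A0}/(k₂−k₁)·(e^(−k₁t) − e^(−k₂t)).
e^(−k₁t) = e^(−0.160×0.362) = e^(−0.05792) = 0.9437; e^(−k₂t) = e^(−0.5937) = 0.5523.
C_P = 0.160×4.60/(1.64−0.160) × (0.9437−0.5523) = 0.4973×0.3914 = 0.1947 mol/dm³.
Y_P = C_P/C_{A0} = 0.1947/4.60 = 0.0423.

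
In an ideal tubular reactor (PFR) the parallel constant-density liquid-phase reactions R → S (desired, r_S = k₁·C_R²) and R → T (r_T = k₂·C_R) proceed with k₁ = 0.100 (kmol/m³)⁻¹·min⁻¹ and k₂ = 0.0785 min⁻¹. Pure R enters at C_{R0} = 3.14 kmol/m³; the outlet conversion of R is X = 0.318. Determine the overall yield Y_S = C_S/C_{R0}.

0.245

C_R = C_{R0}(1−X) = 2.141 kmol/m³.
Along a PFR/batch, dC_T/dC_R = −r_T/(r_S+r_T) = −k₂/(k₂+k₁·C_R).
Integrating from C_{R0} to C_R: C_T = (0.0785/0.100)·ln[(0.0785+0.100·3.14)/(0.0785+0.100·2.14)] = 0.7850·ln(0.3925/0.2926) = 0.2304 kmol/m³.
Then C_S = (C_{R0}−C_R) − C_T = 0.9985 − 0.2304 = 0.7681 kmol/m³.
Y_S = C_S/C_{R0} = 0.7681/3.14 = 0.245.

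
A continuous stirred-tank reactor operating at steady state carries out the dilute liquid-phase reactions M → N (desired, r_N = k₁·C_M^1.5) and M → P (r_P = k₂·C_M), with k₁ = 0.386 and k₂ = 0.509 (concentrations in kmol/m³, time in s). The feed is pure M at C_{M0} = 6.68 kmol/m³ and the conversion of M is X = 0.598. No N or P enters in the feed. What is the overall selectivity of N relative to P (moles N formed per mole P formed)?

Exit C_M = C_{M0}(1−X) = 6.68×0.402 = 2.685 kmol/m³.
Rates in a CSTR are evaluated at the outlet concentration: r_N = 0.386×2.685^1.5 = 1.699, r_P = 0.509×2.685 = 1.367.
Overall selectivity = C_N/C_P = r_Nτ/(r_Pτ) = r_N/r_P = 1.24.

1.24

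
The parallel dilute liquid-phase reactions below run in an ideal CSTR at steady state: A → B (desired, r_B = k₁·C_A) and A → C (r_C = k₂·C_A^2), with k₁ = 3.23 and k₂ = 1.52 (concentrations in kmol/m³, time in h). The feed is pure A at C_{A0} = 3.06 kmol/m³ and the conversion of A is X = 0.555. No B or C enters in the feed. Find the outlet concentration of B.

1.04 kmol/m³

Exit C_A = C_{A0}(1−X) = 3.06×0.445 = 1.362 kmol/m³.
A CSTR operates uniformly at the exit composition, giving r_B = 4.398 and r_C = 2.818 (each k·C_A^n at C_A = 1.362).
Fraction of consumed A going to B: r_B/(r_B+r_C) = 0.6095.
C_B = 0.6095·C_{A0}·X = 0.6095×3.06×0.555 = 1.04 kmol/m³.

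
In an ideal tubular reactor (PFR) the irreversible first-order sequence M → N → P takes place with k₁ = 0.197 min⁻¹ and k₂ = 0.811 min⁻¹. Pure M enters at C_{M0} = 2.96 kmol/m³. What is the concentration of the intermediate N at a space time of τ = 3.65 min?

0.414 kmol/m³

Solving the coupled first-order balances gives C_N(τ) = [k₁/(k₂−k₁)]·C_{M0}·(e^(−k₁τ) − e^(−k₂τ)).
e^(−k₁τ) = e^(−0.197×3.65) = e^(−0.7190) = 0.4872; e^(−k₂τ) = e^(−2.960) = 0.05181.
C_N = 0.197×2.96/(0.811−0.197) × (0.4872−0.05181) = 0.9497×0.4354 = 0.4135 kmol/m³.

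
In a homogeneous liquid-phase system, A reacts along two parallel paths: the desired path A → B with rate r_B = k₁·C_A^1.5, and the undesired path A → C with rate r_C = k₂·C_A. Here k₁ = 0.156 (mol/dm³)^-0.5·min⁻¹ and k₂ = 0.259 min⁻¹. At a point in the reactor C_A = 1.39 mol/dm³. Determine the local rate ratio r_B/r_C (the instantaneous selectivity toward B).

S_{B/C} = r_B/r_C = (k₁·C_A^1.5)/(k₂·C_A) = (k₁/k₂)·C_A^0.5.
= (0.156×1.390^1.5) / (0.259×1.390) = 0.2557/0.3600 = 0.710.
Since the desired path is higher order in A, keeping C_A high (PFR or concentrated feed) favours B.

0.710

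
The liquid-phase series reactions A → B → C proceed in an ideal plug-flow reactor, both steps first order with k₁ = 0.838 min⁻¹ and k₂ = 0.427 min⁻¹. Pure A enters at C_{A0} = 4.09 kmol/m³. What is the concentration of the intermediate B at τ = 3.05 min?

1.62 kmol/m³

Solving the coupled first-order balances gives C_B(τ) = [k₁/(k₂−k₁)]·C_{A0}·(e^(−k₁τ) − e^(−k₂τ)).
e^(−k₁τ) = e^(−0.838×3.05) = e^(−2.556) = 0.07762; e^(−k₂τ) = e^(−1.302) = 0.2719.
C_B = 0.838×4.09/(0.427−0.838) × (0.07762−0.2719) = (-8.339)×(-0.1943) = 1.620 kmol/m³.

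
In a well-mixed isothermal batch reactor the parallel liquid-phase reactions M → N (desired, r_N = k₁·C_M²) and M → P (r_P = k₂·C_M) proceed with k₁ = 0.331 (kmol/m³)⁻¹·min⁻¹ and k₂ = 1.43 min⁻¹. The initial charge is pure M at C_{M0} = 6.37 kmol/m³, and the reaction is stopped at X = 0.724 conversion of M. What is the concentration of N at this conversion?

2.17 kmol/m³

C_M = C_{M0}(1−X) = 1.758 kmol/m³.
Along a PFR/batch, dC_P/dC_M = −r_P/(r_N+r_P) = −k₂/(k₂+k₁·C_M).
Integrating from C_{M0} to C_M: C_P = (1.43/0.331)·ln[(1.43+0.331·6.37)/(1.43+0.331·1.76)] = 4.320·ln(3.538/2.012) = 2.439 kmol/m³.
Then C_N = (C_{M0}−C_M) − C_P = 4.612 − 2.439 = 2.173 kmol/m³.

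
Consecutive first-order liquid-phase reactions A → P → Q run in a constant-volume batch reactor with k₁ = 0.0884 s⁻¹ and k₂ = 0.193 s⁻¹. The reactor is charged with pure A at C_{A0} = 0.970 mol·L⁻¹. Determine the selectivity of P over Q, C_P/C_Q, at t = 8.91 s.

0.747

Solving the coupled first-order balances gives C_P(t) = [k₁/(k₂−k₁)]·C_{A0}·(e^(−k₁t) − e^(−k₂t)).
e^(−k₁t) = e^(−0.0884×8.91) = e^(−0.7876) = 0.4549; e^(−k₂t) = e^(−1.720) = 0.1791.
C_P = 0.0884×0.970/(0.193−0.0884) × (0.4549−0.1791) = 0.8198×0.2758 = 0.2261 mol·L⁻¹.
C_A = C_{A0}e^(−k₁t) = 0.4413 mol·L⁻¹, so C_Q = C_{A0}−C_A−C_P = 0.3027 mol·L⁻¹; C_P/C_Q = 0.747.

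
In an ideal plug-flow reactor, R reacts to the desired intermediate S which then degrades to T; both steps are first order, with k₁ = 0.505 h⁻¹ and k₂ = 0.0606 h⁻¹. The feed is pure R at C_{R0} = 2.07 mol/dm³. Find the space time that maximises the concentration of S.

4.77 h

The intermediate peaks when r₁ = r₂, i.e. k₁e^(−k₁τ) = k₂e^(−k₂τ), giving τ_opt = ln(k₂/k₁)/(k₂−k₁).
= ln(0.0606/0.505)/(0.0606−0.505) = ln(0.1200)/-0.4444 = -2.120/-0.4444 = 4.77 h.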